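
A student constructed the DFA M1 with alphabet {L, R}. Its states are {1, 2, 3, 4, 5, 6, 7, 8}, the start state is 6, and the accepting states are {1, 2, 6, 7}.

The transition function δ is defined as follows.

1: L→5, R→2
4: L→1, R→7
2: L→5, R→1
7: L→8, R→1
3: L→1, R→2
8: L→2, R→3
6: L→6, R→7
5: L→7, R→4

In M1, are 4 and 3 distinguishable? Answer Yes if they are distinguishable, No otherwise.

Start with accepting vs non-accepting: {1,2,6,7} | {3,4,5,8}.
Split {1,2,6,7} by δ(·,L) → {1,2,7} and {6}.
Split {3,4,5,8} by δ(·,R) → {3,4} and {5,8}.
No further refinement is possible. Final partition (4 blocks): {1,2,7} | {3,4} | {6} | {5,8}.
4 and 3 lie in the same block of the stable partition, so they are equivalent — no string distinguishes them.

No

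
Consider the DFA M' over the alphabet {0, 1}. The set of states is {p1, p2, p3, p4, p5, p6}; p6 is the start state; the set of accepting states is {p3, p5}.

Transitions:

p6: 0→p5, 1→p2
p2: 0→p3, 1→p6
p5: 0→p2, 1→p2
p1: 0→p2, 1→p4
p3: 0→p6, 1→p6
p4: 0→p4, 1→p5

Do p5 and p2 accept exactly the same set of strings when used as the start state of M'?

No

Reachable states from the start: {p2,p3,p5,p6}. Unreachable: {p1,p4} — drop them.
P0 = {p3,p5} | {p2,p6}.
The partition is now stable with 2 blocks: {p3,p5} | {p2,p6}.
p5 and p2 end up in different blocks, so they are distinguishable. For instance, the string 'ε' is accepted from only p5.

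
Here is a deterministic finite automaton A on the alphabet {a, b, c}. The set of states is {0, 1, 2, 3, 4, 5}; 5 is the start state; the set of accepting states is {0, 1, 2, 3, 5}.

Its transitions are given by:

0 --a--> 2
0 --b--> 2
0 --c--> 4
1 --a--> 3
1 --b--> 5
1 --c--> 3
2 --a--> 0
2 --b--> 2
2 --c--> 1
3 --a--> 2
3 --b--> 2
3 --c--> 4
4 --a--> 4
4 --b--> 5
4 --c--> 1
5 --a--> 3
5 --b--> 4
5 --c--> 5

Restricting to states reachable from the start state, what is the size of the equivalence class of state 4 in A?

1

Every state is reachable, so we keep all 6.
Start with accepting vs non-accepting: {0,1,2,3,5} | {4}.
Split {0,1,2,3,5} by δ(·,b) → {0,1,2,3} and {5}.
On input b, block {0,1,2,3} splits into {0,2,3} and {1}.
Split {0,2,3} by δ(·,c) → {0,3} and {2}.
The partition is now stable with 5 blocks: {0,3} | {4} | {5} | {1} | {2}.
The equivalence class containing 4 is {4}, of size 1.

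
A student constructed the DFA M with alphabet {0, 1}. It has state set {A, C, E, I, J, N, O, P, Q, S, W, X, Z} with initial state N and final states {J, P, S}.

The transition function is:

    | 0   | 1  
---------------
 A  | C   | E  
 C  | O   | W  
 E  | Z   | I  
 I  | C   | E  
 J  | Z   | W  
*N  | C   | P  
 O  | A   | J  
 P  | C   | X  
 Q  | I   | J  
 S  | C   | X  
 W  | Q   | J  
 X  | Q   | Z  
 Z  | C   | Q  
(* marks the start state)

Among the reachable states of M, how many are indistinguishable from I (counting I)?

2

States {S} cannot be reached from the start state, so discard them.
P0 = {J,P} | {A,C,E,I,N,O,Q,W,X,Z}.
Refine {A,C,E,I,N,O,Q,W,X,Z} on symbol 1: members go to different blocks, giving {A,C,E,I,X,Z} and {N,O,Q,W}.
Split {J,P} by δ(·,1) → {J} and {P}.
Split {A,C,E,I,X,Z} by δ(·,0) → {A,E,I,Z} and {C,X}.
Refine {A,E,I,Z} on symbol 0: members go to different blocks, giving {A,I,Z} and {E}.
Split {A,I,Z} by δ(·,1) → {A,I} and {Z}.
Split {N,O,Q,W} by δ(·,0) → {O,Q} and {N} and {W}.
Refine {C,X} on symbol 1: members go to different blocks, giving {X} and {C}.
No further refinement is possible. Final partition (10 blocks): {J} | {A,I} | {O,Q} | {P} | {X} | {E} | {Z} | {N} | {W} | {C}.
State I belongs to the block {A,I}, which has 2 states.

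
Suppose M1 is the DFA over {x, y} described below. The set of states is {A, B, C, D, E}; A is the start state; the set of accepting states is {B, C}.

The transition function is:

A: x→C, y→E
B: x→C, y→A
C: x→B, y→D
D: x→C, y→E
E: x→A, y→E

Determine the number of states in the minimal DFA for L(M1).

3

Every state is reachable, so we keep all 5.
Initial partition by acceptance: {B,C} | {A,D,E}.
On input x, block {A,D,E} splits into {A,D} and {E}.
Stable partition: {B,C} | {A,D} | {E} — 3 equivalence classes.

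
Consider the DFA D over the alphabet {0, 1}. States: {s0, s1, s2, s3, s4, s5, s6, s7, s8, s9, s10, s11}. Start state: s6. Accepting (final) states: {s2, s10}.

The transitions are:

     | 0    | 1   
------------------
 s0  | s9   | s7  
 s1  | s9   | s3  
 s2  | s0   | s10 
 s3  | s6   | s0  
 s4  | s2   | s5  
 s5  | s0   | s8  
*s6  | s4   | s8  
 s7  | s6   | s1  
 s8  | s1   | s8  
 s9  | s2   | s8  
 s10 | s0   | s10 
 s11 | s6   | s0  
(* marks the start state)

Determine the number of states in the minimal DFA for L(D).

Reachable states from the start: {s0,s1,s2,s3,s4,s5,s6,s7,s8,s9,s10}. Unreachable: {s11} — drop them.
Initial partition by acceptance: {s2,s10} | {s0,s1,s3,s4,s5,s6,s7,s8,s9}.
Refine {s0,s1,s3,s4,s5,s6,s7,s8,s9} on symbol 0: members go to different blocks, giving {s0,s1,s3,s5,s6,s7,s8} and {s4,s9}.
Refine {s0,s1,s3,s5,s6,s7,s8} on symbol 0: members go to different blocks, giving {s3,s5,s7,s8} and {s0,s1,s6}.
On input 1, block {s3,s5,s7,s8} splits into {s3,s7} and {s5,s8}.
Split {s0,s1,s6} by δ(·,1) → {s0,s1} and {s6}.
Stable partition: {s2,s10} | {s3,s7} | {s4,s9} | {s0,s1} | {s5,s8} | {s6} — 6 equivalence classes.

6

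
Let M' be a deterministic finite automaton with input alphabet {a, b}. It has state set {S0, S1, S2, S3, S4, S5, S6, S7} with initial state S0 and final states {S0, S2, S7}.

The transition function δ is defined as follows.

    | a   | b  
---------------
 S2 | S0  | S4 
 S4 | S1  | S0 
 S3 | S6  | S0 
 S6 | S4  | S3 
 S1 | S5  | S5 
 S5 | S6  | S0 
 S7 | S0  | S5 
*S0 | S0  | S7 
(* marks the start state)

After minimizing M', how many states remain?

4

States {S2} cannot be reached from the start state, so discard them.
P0 = {S0,S7} | {S1,S3,S4,S5,S6}.
On input b, block {S0,S7} splits into {S0} and {S7}.
Refine {S1,S3,S4,S5,S6} on symbol b: members go to different blocks, giving {S3,S4,S5} and {S1,S6}.
No further refinement is possible. Final partition (4 blocks): {S0} | {S3,S4,S5} | {S7} | {S1,S6}.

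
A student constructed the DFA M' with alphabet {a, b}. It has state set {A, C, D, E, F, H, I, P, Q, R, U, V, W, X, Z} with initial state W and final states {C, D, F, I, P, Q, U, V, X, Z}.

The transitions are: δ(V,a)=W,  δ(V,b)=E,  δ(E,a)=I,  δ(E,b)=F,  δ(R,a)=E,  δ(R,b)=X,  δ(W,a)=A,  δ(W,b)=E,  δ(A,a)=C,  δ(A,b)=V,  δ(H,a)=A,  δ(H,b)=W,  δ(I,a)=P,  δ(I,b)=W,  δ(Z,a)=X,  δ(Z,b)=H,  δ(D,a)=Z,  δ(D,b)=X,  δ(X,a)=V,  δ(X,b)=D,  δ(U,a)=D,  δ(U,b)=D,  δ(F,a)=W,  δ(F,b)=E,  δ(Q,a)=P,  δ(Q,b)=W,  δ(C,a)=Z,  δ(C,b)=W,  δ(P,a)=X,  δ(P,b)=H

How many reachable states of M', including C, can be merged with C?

2

Reachable states from the start: {A,C,D,E,F,H,I,P,V,W,X,Z}. Unreachable: {Q,R,U} — drop them.
Start with accepting vs non-accepting: {C,D,F,I,P,V,X,Z} | {A,E,H,W}.
On input a, block {C,D,F,I,P,V,X,Z} splits into {C,D,I,P,X,Z} and {F,V}.
Refine {C,D,I,P,X,Z} on symbol a: members go to different blocks, giving {C,D,I,P,Z} and {X}.
On input a, block {C,D,I,P,Z} splits into {C,D,I} and {P,Z}.
On input b, block {C,D,I} splits into {C,I} and {D}.
Split {A,E,H,W} by δ(·,a) → {H,W} and {A,E}.
On input b, block {H,W} splits into {H} and {W}.
Stable partition: {C,I} | {H} | {F,V} | {X} | {P,Z} | {D} | {A,E} | {W} — 8 equivalence classes.
State C belongs to the block {C,I}, which has 2 states.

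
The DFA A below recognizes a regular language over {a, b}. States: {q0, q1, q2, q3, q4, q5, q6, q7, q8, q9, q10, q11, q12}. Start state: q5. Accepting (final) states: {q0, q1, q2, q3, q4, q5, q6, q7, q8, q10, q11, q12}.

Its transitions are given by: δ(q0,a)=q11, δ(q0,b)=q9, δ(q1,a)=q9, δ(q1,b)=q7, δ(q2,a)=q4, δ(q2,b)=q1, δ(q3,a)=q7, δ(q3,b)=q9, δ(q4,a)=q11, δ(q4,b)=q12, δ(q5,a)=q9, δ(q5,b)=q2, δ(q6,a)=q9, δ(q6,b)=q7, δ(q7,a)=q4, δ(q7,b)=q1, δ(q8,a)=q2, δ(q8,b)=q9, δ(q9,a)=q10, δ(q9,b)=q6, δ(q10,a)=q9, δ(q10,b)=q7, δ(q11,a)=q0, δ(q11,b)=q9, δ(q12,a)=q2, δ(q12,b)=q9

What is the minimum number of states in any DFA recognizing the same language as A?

Reachable states from the start: {q0,q1,q2,q4,q5,q6,q7,q9,q10,q11,q12}. Unreachable: {q3,q8} — drop them.
P0 = {q0,q1,q2,q4,q5,q6,q7,q10,q11,q12} | {q9}.
On input a, block {q0,q1,q2,q4,q5,q6,q7,q10,q11,q12} splits into {q0,q2,q4,q7,q11,q12} and {q1,q5,q6,q10}.
Refine {q0,q2,q4,q7,q11,q12} on symbol b: members go to different blocks, giving {q0,q11,q12} and {q2,q7} and {q4}.
Split {q0,q11,q12} by δ(·,a) → {q0,q11} and {q12}.
Stable partition: {q0,q11} | {q9} | {q1,q5,q6,q10} | {q2,q7} | {q4} | {q12} — 6 equivalence classes.

6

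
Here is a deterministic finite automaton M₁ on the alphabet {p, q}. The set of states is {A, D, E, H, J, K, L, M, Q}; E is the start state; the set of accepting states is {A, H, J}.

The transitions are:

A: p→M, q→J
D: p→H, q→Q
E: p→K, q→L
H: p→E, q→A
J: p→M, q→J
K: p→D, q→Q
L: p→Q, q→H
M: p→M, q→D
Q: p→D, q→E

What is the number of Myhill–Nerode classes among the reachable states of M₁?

Initial partition by acceptance: {A,H,J} | {D,E,K,L,M,Q}.
Refine {D,E,K,L,M,Q} on symbol p: members go to different blocks, giving {E,K,L,M,Q} and {D}.
On input p, block {E,K,L,M,Q} splits into {E,L,M} and {K,Q}.
On input p, block {E,L,M} splits into {E,L} and {M}.
Split {A,H,J} by δ(·,p) → {A,J} and {H}.
Split {E,L} by δ(·,q) → {E} and {L}.
On input q, block {K,Q} splits into {K} and {Q}.
Stable partition: {A,J} | {E} | {D} | {K} | {M} | {H} | {L} | {Q} — 8 equivalence classes.

8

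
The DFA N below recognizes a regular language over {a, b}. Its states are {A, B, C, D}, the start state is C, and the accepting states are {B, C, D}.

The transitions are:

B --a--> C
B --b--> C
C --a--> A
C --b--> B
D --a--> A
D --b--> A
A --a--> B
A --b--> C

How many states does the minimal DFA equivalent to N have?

States {D} cannot be reached from the start state, so discard them.
Initial partition by acceptance: {B,C} | {A}.
On input a, block {B,C} splits into {B} and {C}.
No further refinement is possible. Final partition (3 blocks): {B} | {A} | {C}.

3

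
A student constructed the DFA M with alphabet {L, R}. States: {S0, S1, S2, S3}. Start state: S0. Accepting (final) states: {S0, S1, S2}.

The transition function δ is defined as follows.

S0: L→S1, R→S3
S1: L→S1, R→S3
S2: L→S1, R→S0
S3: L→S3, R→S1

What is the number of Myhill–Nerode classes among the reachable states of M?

2

Reachable states from the start: {S0,S1,S3}. Unreachable: {S2} — drop them.
Start with accepting vs non-accepting: {S0,S1} | {S3}.
No further refinement is possible. Final partition (2 blocks): {S0,S1} | {S3}.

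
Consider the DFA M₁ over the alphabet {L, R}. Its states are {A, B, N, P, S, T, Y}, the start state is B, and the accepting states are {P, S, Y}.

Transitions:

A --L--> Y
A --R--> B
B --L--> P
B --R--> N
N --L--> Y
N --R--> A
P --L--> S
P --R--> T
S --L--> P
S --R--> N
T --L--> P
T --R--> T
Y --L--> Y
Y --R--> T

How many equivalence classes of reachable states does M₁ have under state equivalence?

2

Initial partition by acceptance: {P,S,Y} | {A,B,N,T}.
Stable partition: {P,S,Y} | {A,B,N,T} — 2 equivalence classes.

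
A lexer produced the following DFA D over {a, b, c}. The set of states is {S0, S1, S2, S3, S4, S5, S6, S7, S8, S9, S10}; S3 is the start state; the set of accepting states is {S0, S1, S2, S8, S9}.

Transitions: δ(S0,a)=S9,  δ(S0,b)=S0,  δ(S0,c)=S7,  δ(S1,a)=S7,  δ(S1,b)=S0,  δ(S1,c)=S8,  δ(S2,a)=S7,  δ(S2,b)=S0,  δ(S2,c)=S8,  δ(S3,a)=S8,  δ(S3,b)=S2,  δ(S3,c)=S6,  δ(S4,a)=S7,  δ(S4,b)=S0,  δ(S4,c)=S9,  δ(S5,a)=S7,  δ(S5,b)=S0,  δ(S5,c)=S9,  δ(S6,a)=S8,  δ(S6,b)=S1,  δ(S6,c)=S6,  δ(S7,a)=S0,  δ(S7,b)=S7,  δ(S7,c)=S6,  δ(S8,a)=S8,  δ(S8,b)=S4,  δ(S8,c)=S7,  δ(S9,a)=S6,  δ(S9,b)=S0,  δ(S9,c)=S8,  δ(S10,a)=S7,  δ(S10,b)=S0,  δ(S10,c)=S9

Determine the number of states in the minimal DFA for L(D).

7

First remove the unreachable states {S5,S10}; 9 states remain.
P0 = {S0,S1,S2,S8,S9} | {S3,S4,S6,S7}.
On input a, block {S0,S1,S2,S8,S9} splits into {S1,S2,S9} and {S0,S8}.
Split {S3,S4,S6,S7} by δ(·,a) → {S3,S6,S7} and {S4}.
Split {S3,S6,S7} by δ(·,b) → {S3,S6} and {S7}.
Refine {S1,S2,S9} on symbol a: members go to different blocks, giving {S1,S2} and {S9}.
Refine {S0,S8} on symbol a: members go to different blocks, giving {S0} and {S8}.
No further refinement is possible. Final partition (7 blocks): {S1,S2} | {S3,S6} | {S0} | {S4} | {S7} | {S9} | {S8}.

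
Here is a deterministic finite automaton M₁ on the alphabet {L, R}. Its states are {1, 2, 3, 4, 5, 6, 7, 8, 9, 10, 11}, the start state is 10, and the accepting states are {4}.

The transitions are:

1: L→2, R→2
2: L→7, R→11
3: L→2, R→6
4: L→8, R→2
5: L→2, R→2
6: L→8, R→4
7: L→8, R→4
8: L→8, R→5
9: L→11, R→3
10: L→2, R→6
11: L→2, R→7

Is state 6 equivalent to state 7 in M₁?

Reachable states from the start: {2,4,5,6,7,8,10,11}. Unreachable: {1,3,9} — drop them.
P0 = {4} | {2,5,6,7,8,10,11}.
Split {2,5,6,7,8,10,11} by δ(·,R) → {2,5,8,10,11} and {6,7}.
Refine {2,5,8,10,11} on symbol L: members go to different blocks, giving {5,8,10,11} and {2}.
Split {5,8,10,11} by δ(·,L) → {5,10,11} and {8}.
Split {5,10,11} by δ(·,R) → {10,11} and {5}.
Stable partition: {4} | {10,11} | {6,7} | {2} | {8} | {5} — 6 equivalence classes.
6 and 7 lie in the same block of the stable partition, so they are equivalent — no string distinguishes them.

Yes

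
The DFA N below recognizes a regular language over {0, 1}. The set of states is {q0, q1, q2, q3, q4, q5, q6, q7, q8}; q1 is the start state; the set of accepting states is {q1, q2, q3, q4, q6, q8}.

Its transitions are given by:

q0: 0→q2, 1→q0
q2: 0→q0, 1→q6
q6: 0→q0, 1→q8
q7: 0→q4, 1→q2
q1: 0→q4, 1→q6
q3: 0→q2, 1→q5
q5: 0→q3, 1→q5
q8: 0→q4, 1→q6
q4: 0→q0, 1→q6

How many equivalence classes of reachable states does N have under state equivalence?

4

First remove the unreachable states {q3,q5,q7}; 6 states remain.
Initial partition by acceptance: {q1,q2,q4,q6,q8} | {q0}.
On input 0, block {q1,q2,q4,q6,q8} splits into {q2,q4,q6} and {q1,q8}.
Refine {q2,q4,q6} on symbol 1: members go to different blocks, giving {q2,q4} and {q6}.
No further refinement is possible. Final partition (4 blocks): {q2,q4} | {q0} | {q1,q8} | {q6}.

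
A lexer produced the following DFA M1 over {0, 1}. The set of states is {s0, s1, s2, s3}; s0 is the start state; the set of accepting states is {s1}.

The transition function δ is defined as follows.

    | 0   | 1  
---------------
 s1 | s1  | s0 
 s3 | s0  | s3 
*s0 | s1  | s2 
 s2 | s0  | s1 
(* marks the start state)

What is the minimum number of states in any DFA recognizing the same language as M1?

3

First remove the unreachable states {s3}; 3 states remain.
P0 = {s1} | {s0,s2}.
Split {s0,s2} by δ(·,0) → {s0} and {s2}.
The partition is now stable with 3 blocks: {s1} | {s0} | {s2}.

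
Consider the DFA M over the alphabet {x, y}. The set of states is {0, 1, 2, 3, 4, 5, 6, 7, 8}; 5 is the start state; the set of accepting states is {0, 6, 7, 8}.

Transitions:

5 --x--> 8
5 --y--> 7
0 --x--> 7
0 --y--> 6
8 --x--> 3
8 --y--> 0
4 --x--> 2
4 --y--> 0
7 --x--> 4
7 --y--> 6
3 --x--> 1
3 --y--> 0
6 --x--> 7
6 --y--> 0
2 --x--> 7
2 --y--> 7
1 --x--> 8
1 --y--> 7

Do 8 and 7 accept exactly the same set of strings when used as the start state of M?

Yes

All states are reachable from the start state.
Start with accepting vs non-accepting: {0,6,7,8} | {1,2,3,4,5}.
Refine {0,6,7,8} on symbol x: members go to different blocks, giving {0,6} and {7,8}.
On input x, block {1,2,3,4,5} splits into {1,2,5} and {3,4}.
The partition is now stable with 4 blocks: {0,6} | {1,2,5} | {7,8} | {3,4}.
8 and 7 lie in the same block of the stable partition, so they are equivalent — no string distinguishes them.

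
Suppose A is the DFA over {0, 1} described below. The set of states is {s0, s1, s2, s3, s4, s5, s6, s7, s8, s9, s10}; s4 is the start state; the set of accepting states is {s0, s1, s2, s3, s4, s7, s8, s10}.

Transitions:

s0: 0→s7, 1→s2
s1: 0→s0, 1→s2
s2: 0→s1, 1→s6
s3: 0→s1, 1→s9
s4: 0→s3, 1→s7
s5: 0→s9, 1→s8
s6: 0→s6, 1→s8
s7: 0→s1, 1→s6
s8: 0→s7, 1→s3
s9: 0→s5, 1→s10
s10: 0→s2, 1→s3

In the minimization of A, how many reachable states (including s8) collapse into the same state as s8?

4

All states are reachable from the start state.
Start with accepting vs non-accepting: {s0,s1,s2,s3,s4,s7,s8,s10} | {s5,s6,s9}.
Refine {s0,s1,s2,s3,s4,s7,s8,s10} on symbol 1: members go to different blocks, giving {s0,s1,s4,s8,s10} and {s2,s3,s7}.
Split {s0,s1,s4,s8,s10} by δ(·,0) → {s0,s4,s8,s10} and {s1}.
Stable partition: {s0,s4,s8,s10} | {s5,s6,s9} | {s2,s3,s7} | {s1} — 4 equivalence classes.
The equivalence class containing s8 is {s0,s4,s8,s10}, of size 4.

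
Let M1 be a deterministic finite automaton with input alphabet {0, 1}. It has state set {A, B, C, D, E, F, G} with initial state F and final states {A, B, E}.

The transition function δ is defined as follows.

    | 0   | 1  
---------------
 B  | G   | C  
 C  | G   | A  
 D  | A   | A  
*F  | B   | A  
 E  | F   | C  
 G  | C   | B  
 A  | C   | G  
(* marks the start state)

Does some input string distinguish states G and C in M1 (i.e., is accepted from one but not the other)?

Reachable states from the start: {A,B,C,F,G}. Unreachable: {D,E} — drop them.
P0 = {A,B} | {C,F,G}.
Refine {C,F,G} on symbol 0: members go to different blocks, giving {C,G} and {F}.
Stable partition: {A,B} | {C,G} | {F} — 3 equivalence classes.
G and C lie in the same block of the stable partition, so they are equivalent — no string distinguishes them.

No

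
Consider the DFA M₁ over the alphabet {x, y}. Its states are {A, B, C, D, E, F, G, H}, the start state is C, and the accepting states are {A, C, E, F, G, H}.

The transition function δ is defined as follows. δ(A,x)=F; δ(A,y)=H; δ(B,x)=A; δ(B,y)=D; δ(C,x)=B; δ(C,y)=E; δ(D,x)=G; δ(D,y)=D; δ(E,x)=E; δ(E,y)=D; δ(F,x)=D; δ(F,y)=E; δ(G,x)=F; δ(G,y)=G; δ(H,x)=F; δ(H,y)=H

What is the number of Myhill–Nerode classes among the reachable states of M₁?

Start with accepting vs non-accepting: {A,C,E,F,G,H} | {B,D}.
Refine {A,C,E,F,G,H} on symbol x: members go to different blocks, giving {A,E,G,H} and {C,F}.
Split {A,E,G,H} by δ(·,x) → {A,G,H} and {E}.
The partition is now stable with 4 blocks: {A,G,H} | {B,D} | {C,F} | {E}.

4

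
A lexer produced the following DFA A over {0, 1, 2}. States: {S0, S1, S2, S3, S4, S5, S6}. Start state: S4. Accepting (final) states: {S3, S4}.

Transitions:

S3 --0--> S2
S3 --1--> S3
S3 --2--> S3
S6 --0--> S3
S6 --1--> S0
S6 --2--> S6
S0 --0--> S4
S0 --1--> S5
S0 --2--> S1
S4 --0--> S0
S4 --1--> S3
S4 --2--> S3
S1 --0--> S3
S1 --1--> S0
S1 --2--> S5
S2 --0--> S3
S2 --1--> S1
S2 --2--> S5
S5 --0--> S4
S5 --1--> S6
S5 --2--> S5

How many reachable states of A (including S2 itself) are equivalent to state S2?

All states are reachable from the start state.
Start with accepting vs non-accepting: {S3,S4} | {S0,S1,S2,S5,S6}.
No further refinement is possible. Final partition (2 blocks): {S3,S4} | {S0,S1,S2,S5,S6}.
State S2 belongs to the block {S0,S1,S2,S5,S6}, which has 5 states.

5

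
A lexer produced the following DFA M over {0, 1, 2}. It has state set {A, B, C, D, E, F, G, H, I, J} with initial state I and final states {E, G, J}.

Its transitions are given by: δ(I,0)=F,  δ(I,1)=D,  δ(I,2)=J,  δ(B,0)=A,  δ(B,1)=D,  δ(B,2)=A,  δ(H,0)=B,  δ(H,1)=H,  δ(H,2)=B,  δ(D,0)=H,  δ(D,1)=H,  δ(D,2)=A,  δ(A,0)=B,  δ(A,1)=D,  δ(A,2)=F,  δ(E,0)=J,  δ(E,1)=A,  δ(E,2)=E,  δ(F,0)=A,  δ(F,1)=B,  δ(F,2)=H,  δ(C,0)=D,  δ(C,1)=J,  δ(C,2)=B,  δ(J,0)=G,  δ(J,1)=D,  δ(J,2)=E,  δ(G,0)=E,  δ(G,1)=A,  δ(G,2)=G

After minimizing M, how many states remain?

States {C} cannot be reached from the start state, so discard them.
Initial partition by acceptance: {E,G,J} | {A,B,D,F,H,I}.
On input 2, block {A,B,D,F,H,I} splits into {A,B,D,F,H} and {I}.
No further refinement is possible. Final partition (3 blocks): {E,G,J} | {A,B,D,F,H} | {I}.

3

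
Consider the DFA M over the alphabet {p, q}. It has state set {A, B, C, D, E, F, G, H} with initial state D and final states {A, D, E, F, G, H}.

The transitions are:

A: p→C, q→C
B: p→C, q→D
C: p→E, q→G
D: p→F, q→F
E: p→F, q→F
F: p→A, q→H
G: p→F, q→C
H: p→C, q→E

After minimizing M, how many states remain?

6

States {B} cannot be reached from the start state, so discard them.
P0 = {A,D,E,F,G,H} | {C}.
On input p, block {A,D,E,F,G,H} splits into {D,E,F,G} and {A,H}.
On input p, block {D,E,F,G} splits into {D,E,G} and {F}.
Refine {D,E,G} on symbol q: members go to different blocks, giving {D,E} and {G}.
On input q, block {A,H} splits into {A} and {H}.
Stable partition: {D,E} | {C} | {A} | {F} | {G} | {H} — 6 equivalence classes.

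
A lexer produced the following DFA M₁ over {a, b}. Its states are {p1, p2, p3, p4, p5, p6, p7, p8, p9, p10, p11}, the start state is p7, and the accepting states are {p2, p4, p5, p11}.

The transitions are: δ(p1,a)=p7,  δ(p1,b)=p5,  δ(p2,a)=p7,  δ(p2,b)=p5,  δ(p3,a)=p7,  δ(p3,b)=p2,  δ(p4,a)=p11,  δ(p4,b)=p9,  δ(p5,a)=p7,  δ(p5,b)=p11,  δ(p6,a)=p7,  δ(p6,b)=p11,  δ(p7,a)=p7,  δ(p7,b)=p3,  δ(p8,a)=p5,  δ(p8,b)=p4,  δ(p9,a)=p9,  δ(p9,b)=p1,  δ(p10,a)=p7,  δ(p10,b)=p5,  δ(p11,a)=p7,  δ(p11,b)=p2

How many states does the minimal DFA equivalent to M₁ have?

3

First remove the unreachable states {p1,p4,p6,p8,p9,p10}; 5 states remain.
P0 = {p2,p5,p11} | {p3,p7}.
On input b, block {p3,p7} splits into {p3} and {p7}.
The partition is now stable with 3 blocks: {p2,p5,p11} | {p3} | {p7}.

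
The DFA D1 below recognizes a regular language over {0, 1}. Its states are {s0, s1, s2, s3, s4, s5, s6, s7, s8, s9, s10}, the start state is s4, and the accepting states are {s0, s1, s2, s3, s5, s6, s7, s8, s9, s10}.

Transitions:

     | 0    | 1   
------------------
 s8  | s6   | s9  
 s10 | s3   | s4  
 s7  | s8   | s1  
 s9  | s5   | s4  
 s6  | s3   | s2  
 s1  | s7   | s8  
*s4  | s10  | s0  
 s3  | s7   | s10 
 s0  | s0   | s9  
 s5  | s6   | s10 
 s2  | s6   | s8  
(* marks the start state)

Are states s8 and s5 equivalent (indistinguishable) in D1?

Yes

All states are reachable from the start state.
Initial partition by acceptance: {s0,s1,s2,s3,s5,s6,s7,s8,s9,s10} | {s4}.
Split {s0,s1,s2,s3,s5,s6,s7,s8,s9,s10} by δ(·,1) → {s0,s1,s2,s3,s5,s6,s7,s8} and {s9,s10}.
Split {s0,s1,s2,s3,s5,s6,s7,s8} by δ(·,1) → {s0,s3,s5,s8} and {s1,s2,s6,s7}.
On input 0, block {s0,s3,s5,s8} splits into {s3,s5,s8} and {s0}.
Refine {s1,s2,s6,s7} on symbol 0: members go to different blocks, giving {s1,s2} and {s6,s7}.
Stable partition: {s3,s5,s8} | {s4} | {s9,s10} | {s1,s2} | {s0} | {s6,s7} — 6 equivalence classes.
s8 and s5 lie in the same block of the stable partition, so they are equivalent — no string distinguishes them.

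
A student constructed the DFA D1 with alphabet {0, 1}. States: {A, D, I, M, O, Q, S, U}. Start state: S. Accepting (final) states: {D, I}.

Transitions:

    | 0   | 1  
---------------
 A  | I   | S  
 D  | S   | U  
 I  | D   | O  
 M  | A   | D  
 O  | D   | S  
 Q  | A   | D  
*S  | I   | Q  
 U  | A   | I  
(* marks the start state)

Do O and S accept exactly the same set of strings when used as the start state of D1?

States {M} cannot be reached from the start state, so discard them.
P0 = {D,I} | {A,O,Q,S,U}.
Refine {D,I} on symbol 0: members go to different blocks, giving {I} and {D}.
Refine {A,O,Q,S,U} on symbol 0: members go to different blocks, giving {Q,U} and {A,S} and {O}.
Refine {Q,U} on symbol 1: members go to different blocks, giving {U} and {Q}.
Split {A,S} by δ(·,1) → {S} and {A}.
No further refinement is possible. Final partition (7 blocks): {I} | {U} | {D} | {S} | {O} | {Q} | {A}.
O and S end up in different blocks, so they are distinguishable. For instance, the string '00' is accepted from only S.

No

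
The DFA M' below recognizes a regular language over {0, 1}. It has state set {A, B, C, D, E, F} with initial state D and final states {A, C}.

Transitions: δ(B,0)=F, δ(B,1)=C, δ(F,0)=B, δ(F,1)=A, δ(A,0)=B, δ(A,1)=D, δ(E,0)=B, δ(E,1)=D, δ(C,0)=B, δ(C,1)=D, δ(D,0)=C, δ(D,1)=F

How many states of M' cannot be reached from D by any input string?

1

No path from D leads to E; the other 5 states are all reachable.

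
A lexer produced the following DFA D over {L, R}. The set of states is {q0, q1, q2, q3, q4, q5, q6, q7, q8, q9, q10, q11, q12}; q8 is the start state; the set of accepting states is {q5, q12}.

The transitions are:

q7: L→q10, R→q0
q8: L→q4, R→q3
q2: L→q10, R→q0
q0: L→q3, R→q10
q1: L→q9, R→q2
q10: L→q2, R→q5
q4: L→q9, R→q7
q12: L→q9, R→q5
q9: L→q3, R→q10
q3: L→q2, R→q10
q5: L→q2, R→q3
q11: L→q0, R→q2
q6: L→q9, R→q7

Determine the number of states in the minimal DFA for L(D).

First remove the unreachable states {q1,q6,q11,q12}; 9 states remain.
P0 = {q5} | {q0,q2,q3,q4,q7,q8,q9,q10}.
On input R, block {q0,q2,q3,q4,q7,q8,q9,q10} splits into {q0,q2,q3,q4,q7,q8,q9} and {q10}.
Split {q0,q2,q3,q4,q7,q8,q9} by δ(·,L) → {q0,q3,q4,q8,q9} and {q2,q7}.
Split {q0,q3,q4,q8,q9} by δ(·,L) → {q0,q4,q8,q9} and {q3}.
Split {q0,q4,q8,q9} by δ(·,L) → {q0,q9} and {q4,q8}.
Split {q4,q8} by δ(·,L) → {q4} and {q8}.
Stable partition: {q5} | {q0,q9} | {q10} | {q2,q7} | {q3} | {q4} | {q8} — 7 equivalence classes.

7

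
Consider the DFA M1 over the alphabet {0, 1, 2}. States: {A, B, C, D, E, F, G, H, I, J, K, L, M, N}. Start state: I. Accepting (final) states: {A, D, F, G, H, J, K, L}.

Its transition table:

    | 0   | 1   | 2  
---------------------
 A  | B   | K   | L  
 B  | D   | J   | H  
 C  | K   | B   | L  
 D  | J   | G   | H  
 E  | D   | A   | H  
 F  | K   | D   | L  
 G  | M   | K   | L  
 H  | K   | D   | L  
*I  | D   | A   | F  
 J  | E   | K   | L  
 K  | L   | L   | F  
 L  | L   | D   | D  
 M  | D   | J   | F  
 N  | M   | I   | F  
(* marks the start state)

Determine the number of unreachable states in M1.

2

BFS from I reaches {A, B, D, E, F, G, H, I, J, K, L, M}; the 2 state(s) C, N are never visited.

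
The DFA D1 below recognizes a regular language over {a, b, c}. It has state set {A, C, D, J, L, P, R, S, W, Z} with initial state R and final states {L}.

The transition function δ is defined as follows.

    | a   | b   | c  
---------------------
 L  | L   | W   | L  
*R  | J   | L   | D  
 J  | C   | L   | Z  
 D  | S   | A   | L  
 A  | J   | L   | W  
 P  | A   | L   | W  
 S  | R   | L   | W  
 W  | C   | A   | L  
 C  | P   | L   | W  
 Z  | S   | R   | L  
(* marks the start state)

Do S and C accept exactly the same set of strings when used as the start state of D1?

Initial partition by acceptance: {L} | {A,C,D,J,P,R,S,W,Z}.
Split {A,C,D,J,P,R,S,W,Z} by δ(·,b) → {A,C,J,P,R,S} and {D,W,Z}.
The partition is now stable with 3 blocks: {L} | {A,C,J,P,R,S} | {D,W,Z}.
S and C lie in the same block of the stable partition, so they are equivalent — no string distinguishes them.

Yes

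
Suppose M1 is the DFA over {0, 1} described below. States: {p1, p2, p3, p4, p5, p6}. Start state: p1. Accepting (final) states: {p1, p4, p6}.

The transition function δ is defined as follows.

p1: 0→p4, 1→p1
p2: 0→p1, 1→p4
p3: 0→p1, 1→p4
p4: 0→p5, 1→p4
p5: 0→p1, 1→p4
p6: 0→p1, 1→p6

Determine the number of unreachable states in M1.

No path from p1 leads to p2, p3, p6; the other 3 states are all reachable.

3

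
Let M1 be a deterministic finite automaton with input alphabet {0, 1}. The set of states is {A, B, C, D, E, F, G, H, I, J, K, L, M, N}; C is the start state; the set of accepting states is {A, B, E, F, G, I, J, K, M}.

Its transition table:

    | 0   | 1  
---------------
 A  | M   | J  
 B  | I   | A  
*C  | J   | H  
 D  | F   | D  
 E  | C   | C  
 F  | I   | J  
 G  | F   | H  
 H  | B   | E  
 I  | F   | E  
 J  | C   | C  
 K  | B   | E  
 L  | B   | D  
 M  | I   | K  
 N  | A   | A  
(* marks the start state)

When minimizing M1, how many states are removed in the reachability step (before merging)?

4

BFS from C reaches {A, B, C, E, F, H, I, J, K, M}; the 4 state(s) D, G, L, N are never visited.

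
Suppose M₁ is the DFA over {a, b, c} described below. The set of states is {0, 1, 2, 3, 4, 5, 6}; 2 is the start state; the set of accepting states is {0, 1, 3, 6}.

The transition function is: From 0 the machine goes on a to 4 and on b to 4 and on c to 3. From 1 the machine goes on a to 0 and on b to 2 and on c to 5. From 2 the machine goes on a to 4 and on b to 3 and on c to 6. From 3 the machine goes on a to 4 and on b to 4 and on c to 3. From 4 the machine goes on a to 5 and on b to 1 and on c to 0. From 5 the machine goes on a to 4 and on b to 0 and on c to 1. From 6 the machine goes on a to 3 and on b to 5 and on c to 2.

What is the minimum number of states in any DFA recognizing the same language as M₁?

4

Start with accepting vs non-accepting: {0,1,3,6} | {2,4,5}.
Split {0,1,3,6} by δ(·,a) → {0,3} and {1,6}.
On input b, block {2,4,5} splits into {2,5} and {4}.
Stable partition: {0,3} | {2,5} | {1,6} | {4} — 4 equivalence classes.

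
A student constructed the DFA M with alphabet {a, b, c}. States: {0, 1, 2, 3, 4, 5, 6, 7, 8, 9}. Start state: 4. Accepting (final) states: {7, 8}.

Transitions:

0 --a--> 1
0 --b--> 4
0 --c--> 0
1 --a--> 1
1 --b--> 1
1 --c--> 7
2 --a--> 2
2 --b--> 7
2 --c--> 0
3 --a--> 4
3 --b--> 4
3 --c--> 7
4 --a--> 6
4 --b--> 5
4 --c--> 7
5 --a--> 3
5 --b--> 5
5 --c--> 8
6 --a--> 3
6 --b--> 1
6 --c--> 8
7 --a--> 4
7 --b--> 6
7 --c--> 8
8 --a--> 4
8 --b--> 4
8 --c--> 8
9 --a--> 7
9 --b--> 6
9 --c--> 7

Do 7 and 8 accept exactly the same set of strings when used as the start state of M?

First remove the unreachable states {0,2,9}; 7 states remain.
Initial partition by acceptance: {7,8} | {1,3,4,5,6}.
No further refinement is possible. Final partition (2 blocks): {7,8} | {1,3,4,5,6}.
7 and 8 lie in the same block of the stable partition, so they are equivalent — no string distinguishes them.

Yes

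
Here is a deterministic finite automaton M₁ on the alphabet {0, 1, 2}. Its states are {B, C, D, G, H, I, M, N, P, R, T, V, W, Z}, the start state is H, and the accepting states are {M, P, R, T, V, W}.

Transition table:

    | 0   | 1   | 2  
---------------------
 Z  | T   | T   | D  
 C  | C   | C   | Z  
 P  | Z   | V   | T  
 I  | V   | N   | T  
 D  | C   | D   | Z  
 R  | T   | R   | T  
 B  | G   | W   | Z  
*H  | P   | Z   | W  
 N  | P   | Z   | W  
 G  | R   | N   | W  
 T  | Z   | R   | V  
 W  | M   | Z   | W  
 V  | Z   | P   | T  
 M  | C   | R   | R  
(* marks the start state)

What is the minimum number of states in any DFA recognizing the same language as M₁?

First remove the unreachable states {B,G,I,N}; 10 states remain.
Initial partition by acceptance: {M,P,R,T,V,W} | {C,D,H,Z}.
On input 0, block {M,P,R,T,V,W} splits into {M,P,T,V} and {R,W}.
Refine {M,P,T,V} on symbol 1: members go to different blocks, giving {P,V} and {M,T}.
Split {C,D,H,Z} by δ(·,0) → {C,D} and {Z} and {H}.
On input 1, block {R,W} splits into {W} and {R}.
Split {M,T} by δ(·,0) → {T} and {M}.
The partition is now stable with 8 blocks: {P,V} | {C,D} | {W} | {T} | {Z} | {H} | {R} | {M}.

8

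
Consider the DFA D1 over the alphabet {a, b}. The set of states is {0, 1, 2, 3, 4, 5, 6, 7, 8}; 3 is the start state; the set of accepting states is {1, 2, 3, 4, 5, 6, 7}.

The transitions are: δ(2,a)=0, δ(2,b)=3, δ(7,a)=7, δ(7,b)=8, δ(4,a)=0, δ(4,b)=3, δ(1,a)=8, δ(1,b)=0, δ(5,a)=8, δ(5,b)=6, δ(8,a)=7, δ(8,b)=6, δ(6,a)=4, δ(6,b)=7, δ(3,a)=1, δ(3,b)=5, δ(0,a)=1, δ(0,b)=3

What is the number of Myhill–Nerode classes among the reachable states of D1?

8

States {2} cannot be reached from the start state, so discard them.
Initial partition by acceptance: {1,3,4,5,6,7} | {0,8}.
On input a, block {1,3,4,5,6,7} splits into {1,4,5} and {3,6,7}.
Refine {1,4,5} on symbol b: members go to different blocks, giving {4,5} and {1}.
On input a, block {0,8} splits into {0} and {8}.
Split {4,5} by δ(·,a) → {4} and {5}.
Split {3,6,7} by δ(·,a) → {3} and {6} and {7}.
Stable partition: {4} | {0} | {3} | {1} | {8} | {5} | {6} | {7} — 8 equivalence classes.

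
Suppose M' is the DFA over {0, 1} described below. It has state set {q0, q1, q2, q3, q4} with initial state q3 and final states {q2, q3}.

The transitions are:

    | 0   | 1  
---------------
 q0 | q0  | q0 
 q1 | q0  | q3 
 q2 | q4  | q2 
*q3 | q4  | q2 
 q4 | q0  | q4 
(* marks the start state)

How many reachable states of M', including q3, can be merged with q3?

Reachable states from the start: {q0,q2,q3,q4}. Unreachable: {q1} — drop them.
P0 = {q2,q3} | {q0,q4}.
The partition is now stable with 2 blocks: {q2,q3} | {q0,q4}.
The equivalence class containing q3 is {q2,q3}, of size 2.

2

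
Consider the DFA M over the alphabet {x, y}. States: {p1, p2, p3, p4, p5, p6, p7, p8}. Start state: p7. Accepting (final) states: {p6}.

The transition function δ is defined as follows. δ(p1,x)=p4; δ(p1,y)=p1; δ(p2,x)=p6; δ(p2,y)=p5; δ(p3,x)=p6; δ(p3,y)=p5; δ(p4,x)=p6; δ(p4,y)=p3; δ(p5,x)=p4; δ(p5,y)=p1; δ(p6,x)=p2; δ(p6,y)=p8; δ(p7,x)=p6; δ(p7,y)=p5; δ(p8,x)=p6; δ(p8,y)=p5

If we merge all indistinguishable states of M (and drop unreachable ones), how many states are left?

Initial partition by acceptance: {p6} | {p1,p2,p3,p4,p5,p7,p8}.
On input x, block {p1,p2,p3,p4,p5,p7,p8} splits into {p2,p3,p4,p7,p8} and {p1,p5}.
Split {p2,p3,p4,p7,p8} by δ(·,y) → {p2,p3,p7,p8} and {p4}.
Stable partition: {p6} | {p2,p3,p7,p8} | {p1,p5} | {p4} — 4 equivalence classes.

4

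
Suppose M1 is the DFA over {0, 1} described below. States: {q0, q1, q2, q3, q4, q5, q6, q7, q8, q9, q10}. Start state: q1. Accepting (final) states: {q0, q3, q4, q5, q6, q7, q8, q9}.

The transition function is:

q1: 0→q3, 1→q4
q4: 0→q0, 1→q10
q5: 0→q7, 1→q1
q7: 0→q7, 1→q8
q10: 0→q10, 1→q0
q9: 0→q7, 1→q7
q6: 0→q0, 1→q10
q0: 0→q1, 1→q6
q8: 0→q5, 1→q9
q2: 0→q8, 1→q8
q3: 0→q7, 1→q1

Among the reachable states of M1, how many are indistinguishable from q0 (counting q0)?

1

Reachable states from the start: {q0,q1,q3,q4,q5,q6,q7,q8,q9,q10}. Unreachable: {q2} — drop them.
Start with accepting vs non-accepting: {q0,q3,q4,q5,q6,q7,q8,q9} | {q1,q10}.
Refine {q0,q3,q4,q5,q6,q7,q8,q9} on symbol 0: members go to different blocks, giving {q3,q4,q5,q6,q7,q8,q9} and {q0}.
Refine {q3,q4,q5,q6,q7,q8,q9} on symbol 0: members go to different blocks, giving {q3,q5,q7,q8,q9} and {q4,q6}.
Split {q3,q5,q7,q8,q9} by δ(·,1) → {q7,q8,q9} and {q3,q5}.
Refine {q7,q8,q9} on symbol 0: members go to different blocks, giving {q7,q9} and {q8}.
On input 1, block {q7,q9} splits into {q7} and {q9}.
On input 0, block {q1,q10} splits into {q1} and {q10}.
No further refinement is possible. Final partition (8 blocks): {q7} | {q1} | {q0} | {q4,q6} | {q3,q5} | {q8} | {q9} | {q10}.
The equivalence class containing q0 is {q0}, of size 1.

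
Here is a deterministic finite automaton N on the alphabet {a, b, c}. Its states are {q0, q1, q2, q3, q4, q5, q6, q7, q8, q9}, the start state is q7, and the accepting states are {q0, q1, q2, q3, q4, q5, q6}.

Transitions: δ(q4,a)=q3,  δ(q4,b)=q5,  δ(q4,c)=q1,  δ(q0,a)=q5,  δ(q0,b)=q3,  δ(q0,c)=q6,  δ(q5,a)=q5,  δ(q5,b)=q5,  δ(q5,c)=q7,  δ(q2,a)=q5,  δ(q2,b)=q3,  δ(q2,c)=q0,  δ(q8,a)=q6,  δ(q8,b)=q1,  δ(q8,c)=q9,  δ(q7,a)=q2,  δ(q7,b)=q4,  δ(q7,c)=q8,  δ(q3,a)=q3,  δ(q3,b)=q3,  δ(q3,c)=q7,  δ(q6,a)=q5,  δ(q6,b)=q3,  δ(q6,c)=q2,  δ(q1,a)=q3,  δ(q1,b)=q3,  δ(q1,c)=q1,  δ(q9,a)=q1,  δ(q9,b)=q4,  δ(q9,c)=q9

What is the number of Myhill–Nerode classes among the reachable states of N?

P0 = {q0,q1,q2,q3,q4,q5,q6} | {q7,q8,q9}.
Refine {q0,q1,q2,q3,q4,q5,q6} on symbol c: members go to different blocks, giving {q0,q1,q2,q4,q6} and {q3,q5}.
No further refinement is possible. Final partition (3 blocks): {q0,q1,q2,q4,q6} | {q7,q8,q9} | {q3,q5}.

3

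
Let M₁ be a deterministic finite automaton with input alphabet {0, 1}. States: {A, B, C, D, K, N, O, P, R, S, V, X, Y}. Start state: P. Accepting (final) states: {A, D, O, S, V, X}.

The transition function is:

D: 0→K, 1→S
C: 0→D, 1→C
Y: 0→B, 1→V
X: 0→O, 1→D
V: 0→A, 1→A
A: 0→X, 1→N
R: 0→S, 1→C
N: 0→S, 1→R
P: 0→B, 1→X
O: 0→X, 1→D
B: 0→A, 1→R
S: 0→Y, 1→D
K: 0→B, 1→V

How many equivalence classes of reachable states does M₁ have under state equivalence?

All states are reachable from the start state.
Start with accepting vs non-accepting: {A,D,O,S,V,X} | {B,C,K,N,P,R,Y}.
On input 0, block {A,D,O,S,V,X} splits into {A,O,V,X} and {D,S}.
Split {A,O,V,X} by δ(·,1) → {O,X} and {A} and {V}.
On input 0, block {B,C,K,N,P,R,Y} splits into {C,N,R} and {K,P,Y} and {B}.
Split {K,P,Y} by δ(·,1) → {K,Y} and {P}.
No further refinement is possible. Final partition (8 blocks): {O,X} | {C,N,R} | {D,S} | {A} | {V} | {K,Y} | {B} | {P}.

8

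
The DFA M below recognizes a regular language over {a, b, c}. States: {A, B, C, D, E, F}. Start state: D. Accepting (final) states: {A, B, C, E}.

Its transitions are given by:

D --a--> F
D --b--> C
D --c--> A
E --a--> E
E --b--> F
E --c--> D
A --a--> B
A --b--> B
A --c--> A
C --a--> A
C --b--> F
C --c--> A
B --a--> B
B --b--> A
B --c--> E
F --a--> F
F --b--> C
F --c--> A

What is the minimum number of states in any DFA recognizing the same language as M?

5

All states are reachable from the start state.
P0 = {A,B,C,E} | {D,F}.
Refine {A,B,C,E} on symbol b: members go to different blocks, giving {A,B} and {C,E}.
Split {A,B} by δ(·,c) → {A} and {B}.
On input a, block {C,E} splits into {C} and {E}.
Stable partition: {A} | {D,F} | {C} | {B} | {E} — 5 equivalence classes.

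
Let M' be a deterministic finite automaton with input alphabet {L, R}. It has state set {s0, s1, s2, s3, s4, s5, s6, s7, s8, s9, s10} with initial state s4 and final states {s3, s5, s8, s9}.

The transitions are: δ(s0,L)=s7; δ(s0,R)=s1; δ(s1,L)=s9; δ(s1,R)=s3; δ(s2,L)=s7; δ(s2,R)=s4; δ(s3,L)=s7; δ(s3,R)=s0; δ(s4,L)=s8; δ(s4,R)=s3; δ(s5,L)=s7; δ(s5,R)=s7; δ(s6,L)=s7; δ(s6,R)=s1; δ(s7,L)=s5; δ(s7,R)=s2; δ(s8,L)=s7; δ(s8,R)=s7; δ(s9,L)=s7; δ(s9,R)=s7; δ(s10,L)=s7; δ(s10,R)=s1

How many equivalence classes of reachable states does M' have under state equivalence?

5

Reachable states from the start: {s0,s1,s2,s3,s4,s5,s7,s8,s9}. Unreachable: {s6,s10} — drop them.
Initial partition by acceptance: {s3,s5,s8,s9} | {s0,s1,s2,s4,s7}.
Split {s0,s1,s2,s4,s7} by δ(·,L) → {s1,s4,s7} and {s0,s2}.
Split {s3,s5,s8,s9} by δ(·,R) → {s5,s8,s9} and {s3}.
Split {s1,s4,s7} by δ(·,R) → {s1,s4} and {s7}.
No further refinement is possible. Final partition (5 blocks): {s5,s8,s9} | {s1,s4} | {s0,s2} | {s3} | {s7}.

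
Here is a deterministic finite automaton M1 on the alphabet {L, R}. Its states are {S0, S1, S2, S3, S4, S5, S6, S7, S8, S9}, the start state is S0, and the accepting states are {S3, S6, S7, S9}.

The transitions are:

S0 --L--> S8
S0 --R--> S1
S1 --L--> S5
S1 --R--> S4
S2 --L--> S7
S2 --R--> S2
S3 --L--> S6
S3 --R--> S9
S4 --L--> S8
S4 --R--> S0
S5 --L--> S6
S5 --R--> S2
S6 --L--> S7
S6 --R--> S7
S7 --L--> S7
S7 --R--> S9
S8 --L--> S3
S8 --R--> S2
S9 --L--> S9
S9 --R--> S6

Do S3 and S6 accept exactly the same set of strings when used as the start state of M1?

Start with accepting vs non-accepting: {S3,S6,S7,S9} | {S0,S1,S2,S4,S5,S8}.
Refine {S0,S1,S2,S4,S5,S8} on symbol L: members go to different blocks, giving {S0,S1,S4} and {S2,S5,S8}.
No further refinement is possible. Final partition (3 blocks): {S3,S6,S7,S9} | {S0,S1,S4} | {S2,S5,S8}.
S3 and S6 lie in the same block of the stable partition, so they are equivalent — no string distinguishes them.

Yes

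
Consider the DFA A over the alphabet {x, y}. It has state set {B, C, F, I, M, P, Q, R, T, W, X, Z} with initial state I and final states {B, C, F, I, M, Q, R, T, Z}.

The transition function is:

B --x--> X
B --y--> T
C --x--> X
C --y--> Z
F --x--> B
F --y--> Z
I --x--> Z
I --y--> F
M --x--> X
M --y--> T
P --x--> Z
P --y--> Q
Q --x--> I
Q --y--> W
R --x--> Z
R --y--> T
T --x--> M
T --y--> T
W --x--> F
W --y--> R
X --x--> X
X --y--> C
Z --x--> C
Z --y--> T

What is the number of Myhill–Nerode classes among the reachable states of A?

4

First remove the unreachable states {P,Q,R,W}; 8 states remain.
Initial partition by acceptance: {B,C,F,I,M,T,Z} | {X}.
On input x, block {B,C,F,I,M,T,Z} splits into {F,I,T,Z} and {B,C,M}.
Split {F,I,T,Z} by δ(·,x) → {F,T,Z} and {I}.
Stable partition: {F,T,Z} | {X} | {B,C,M} | {I} — 4 equivalence classes.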